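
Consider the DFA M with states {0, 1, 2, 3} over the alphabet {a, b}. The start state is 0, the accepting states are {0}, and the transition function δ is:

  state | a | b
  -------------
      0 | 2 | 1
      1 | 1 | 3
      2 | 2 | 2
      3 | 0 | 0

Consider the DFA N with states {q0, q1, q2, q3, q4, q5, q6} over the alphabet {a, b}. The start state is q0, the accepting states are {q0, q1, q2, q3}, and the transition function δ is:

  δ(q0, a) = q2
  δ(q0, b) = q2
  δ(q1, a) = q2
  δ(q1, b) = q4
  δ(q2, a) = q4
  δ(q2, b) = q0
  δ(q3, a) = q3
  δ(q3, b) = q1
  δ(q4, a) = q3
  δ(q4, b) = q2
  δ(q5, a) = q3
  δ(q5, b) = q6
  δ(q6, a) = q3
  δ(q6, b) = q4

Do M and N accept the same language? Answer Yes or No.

No

The string baba is accepted by M but rejected by N.
So L(M) ≠ L(N).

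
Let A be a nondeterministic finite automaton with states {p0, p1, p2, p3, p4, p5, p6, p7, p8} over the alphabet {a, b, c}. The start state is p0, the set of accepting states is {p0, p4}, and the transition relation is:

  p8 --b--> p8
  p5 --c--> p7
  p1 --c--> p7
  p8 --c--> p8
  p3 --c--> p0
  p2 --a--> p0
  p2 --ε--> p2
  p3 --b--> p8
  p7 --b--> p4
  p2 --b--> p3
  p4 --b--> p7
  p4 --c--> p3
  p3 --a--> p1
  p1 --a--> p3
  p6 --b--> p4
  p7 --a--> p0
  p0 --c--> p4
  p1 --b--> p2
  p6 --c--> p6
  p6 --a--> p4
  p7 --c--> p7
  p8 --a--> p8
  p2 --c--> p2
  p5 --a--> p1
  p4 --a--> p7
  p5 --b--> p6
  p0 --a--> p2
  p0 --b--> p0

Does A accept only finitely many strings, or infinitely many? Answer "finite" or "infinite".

State p0 is reachable from the start and can reach an accepting state, and it lies on the cycle p0 → p0.
Traversing that cycle any number of times yields accepted strings of unbounded length, so the language is infinite.

infinite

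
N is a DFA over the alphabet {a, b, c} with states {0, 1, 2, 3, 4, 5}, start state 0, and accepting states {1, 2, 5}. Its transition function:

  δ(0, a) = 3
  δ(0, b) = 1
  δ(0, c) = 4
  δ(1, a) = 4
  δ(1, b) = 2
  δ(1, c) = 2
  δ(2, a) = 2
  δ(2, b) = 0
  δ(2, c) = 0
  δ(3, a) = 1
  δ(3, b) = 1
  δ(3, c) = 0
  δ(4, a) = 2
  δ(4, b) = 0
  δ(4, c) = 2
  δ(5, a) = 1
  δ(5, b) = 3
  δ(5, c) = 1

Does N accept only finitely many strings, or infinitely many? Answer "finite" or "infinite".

State 0 is reachable from the start and can reach an accepting state, and it lies on the cycle 0 → 1 → 2 → 0.
Traversing that cycle any number of times yields accepted strings of unbounded length, so the language is infinite.

infinite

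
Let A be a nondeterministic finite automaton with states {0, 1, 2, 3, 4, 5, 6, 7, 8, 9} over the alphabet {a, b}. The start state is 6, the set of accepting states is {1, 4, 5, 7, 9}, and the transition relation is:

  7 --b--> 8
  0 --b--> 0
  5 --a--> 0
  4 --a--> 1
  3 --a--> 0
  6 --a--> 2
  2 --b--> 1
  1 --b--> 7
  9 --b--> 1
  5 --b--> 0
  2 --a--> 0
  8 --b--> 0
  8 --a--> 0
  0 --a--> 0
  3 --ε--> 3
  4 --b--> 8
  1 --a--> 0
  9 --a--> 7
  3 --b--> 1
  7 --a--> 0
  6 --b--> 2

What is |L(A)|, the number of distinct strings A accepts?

The useful subgraph on states {1, 2, 6, 7} is acyclic, so L(A) is finite; the longest accepting path visits 4 useful states, giving maximum string length 3.
Counting accepting paths from 6 by length: 2 of length 2, 2 of length 3. Total 4.

4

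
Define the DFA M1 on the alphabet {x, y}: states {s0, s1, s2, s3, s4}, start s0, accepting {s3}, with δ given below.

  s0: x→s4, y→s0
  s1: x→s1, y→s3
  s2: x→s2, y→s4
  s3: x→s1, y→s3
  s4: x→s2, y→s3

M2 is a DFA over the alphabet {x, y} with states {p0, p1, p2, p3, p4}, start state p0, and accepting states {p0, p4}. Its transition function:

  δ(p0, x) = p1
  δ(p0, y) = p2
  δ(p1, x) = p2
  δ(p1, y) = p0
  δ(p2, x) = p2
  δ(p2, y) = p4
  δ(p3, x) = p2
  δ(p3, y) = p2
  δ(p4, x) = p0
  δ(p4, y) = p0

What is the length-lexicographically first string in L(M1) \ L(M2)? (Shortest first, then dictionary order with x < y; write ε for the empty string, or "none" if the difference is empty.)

xyy

The string xyy is accepted by M1 but not by M2.
No shorter string lies in the difference, and xyy is the lexicographically first length-3 string in L(M1) \ L(M2).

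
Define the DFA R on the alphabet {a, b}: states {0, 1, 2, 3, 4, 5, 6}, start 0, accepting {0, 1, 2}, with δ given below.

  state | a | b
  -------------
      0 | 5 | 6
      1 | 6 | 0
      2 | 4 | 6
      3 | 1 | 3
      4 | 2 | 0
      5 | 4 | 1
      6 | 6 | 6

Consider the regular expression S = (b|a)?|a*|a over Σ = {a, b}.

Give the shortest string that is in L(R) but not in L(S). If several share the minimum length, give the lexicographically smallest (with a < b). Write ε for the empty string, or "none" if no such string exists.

ab

The string ab is accepted by R but not by S.
No shorter string lies in the difference, and ab is the lexicographically first length-2 string in L(R) \ L(S).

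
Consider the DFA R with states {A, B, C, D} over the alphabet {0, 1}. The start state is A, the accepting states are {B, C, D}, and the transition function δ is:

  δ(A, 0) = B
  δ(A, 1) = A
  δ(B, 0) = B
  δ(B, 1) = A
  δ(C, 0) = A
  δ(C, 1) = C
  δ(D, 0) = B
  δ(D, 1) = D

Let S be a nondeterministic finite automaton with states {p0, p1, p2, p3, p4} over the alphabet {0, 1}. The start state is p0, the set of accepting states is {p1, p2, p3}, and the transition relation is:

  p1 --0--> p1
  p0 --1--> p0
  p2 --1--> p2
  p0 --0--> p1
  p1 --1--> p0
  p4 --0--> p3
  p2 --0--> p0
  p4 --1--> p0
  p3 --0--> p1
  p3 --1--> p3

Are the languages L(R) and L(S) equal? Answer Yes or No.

Exploring the product automaton R × S from the start pair (A, p0), following both machines on each input symbol, reaches 2 state pairs: (A, p0), (B, p1).
R accepts in {B, C, D} and S accepts in {p1, p2, p3}. In every reachable pair the two components are either both accepting — (B, p1) — or both non-accepting, so no string is accepted by exactly one of the machines: L(R) \ L(S) and L(S) \ L(R) are both empty.
Hence every string is accepted by R iff it is accepted by S, and the two languages coincide.

Yes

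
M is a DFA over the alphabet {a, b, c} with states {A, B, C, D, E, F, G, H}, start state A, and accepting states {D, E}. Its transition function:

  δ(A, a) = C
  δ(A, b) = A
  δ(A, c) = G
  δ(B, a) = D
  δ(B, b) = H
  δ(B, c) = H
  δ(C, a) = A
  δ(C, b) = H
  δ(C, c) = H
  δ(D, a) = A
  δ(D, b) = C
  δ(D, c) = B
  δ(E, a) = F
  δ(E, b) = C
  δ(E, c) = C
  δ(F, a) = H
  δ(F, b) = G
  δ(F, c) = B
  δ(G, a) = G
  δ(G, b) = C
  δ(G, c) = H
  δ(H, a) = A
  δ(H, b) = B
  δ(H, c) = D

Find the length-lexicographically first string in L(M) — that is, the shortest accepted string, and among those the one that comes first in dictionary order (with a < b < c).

abc

A breadth-first search from A reaches an accepting state first via the path A → C → H → D on input abc.
No string of length < 3 is accepted (BFS exhausts all shorter strings without reaching an accepting state), and abc is the lexicographically least accepting string of length 3.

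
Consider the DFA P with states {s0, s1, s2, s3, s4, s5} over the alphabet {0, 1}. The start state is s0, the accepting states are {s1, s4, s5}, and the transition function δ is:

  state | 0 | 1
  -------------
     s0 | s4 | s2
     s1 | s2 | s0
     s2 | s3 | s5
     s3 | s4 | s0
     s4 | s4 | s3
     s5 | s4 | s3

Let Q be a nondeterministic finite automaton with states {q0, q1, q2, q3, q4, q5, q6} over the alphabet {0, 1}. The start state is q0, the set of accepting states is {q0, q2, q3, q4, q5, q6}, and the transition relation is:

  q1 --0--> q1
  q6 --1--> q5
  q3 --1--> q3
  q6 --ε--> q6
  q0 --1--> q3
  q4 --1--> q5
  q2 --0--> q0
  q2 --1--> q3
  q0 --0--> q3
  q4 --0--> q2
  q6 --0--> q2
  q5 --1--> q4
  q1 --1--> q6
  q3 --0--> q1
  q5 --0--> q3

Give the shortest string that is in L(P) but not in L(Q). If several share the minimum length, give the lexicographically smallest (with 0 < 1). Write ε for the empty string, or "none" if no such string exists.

The string 00 is accepted by P but not by Q.
No shorter string lies in the difference, and 00 is the lexicographically first length-2 string in L(P) \ L(Q).

00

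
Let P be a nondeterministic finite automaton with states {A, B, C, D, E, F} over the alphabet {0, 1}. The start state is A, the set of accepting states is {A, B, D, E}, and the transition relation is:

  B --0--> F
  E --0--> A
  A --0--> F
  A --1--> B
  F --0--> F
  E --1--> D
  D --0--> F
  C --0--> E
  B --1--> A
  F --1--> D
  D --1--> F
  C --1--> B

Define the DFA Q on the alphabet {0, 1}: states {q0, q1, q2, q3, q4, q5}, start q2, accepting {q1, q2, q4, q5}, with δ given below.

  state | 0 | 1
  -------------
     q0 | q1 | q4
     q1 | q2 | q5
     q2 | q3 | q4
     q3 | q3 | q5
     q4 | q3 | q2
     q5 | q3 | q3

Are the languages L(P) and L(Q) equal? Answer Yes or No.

Exploring the product automaton P × Q from the start pair (A, q2), following both machines on each input symbol, reaches 4 state pairs: (A, q2), (F, q3), (B, q4), (D, q5).
P accepts in {A, B, D, E} and Q accepts in {q1, q2, q4, q5}. In every reachable pair the two components are either both accepting — (A, q2), (B, q4), (D, q5) — or both non-accepting, so no string is accepted by exactly one of the machines: L(P) \ L(Q) and L(Q) \ L(P) are both empty.
Hence every string is accepted by P iff it is accepted by Q, and the two languages coincide.

Yes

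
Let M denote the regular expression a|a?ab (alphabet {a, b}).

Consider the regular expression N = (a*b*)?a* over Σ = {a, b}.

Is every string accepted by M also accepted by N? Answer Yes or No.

Yes

Converting the expression M to a DFA (subset construction, then merging equivalent states) gives the minimal DFA with states {m0, m1, m2, m3, m4}, start state m0, accepting states {m1, m4} and transitions m0: a→m1, b→m2; m1: a→m3, b→m4; m2: a→m2, b→m2; m3: a→m2, b→m4; m4: a→m2, b→m2.
Converting the expression N to a DFA (subset construction, then merging equivalent states) gives the minimal DFA with states {n0, n1, n2, n3}, start state n0, accepting states {n0, n1, n2} and transitions n0: a→n0, b→n1; n1: a→n2, b→n1; n2: a→n2, b→n3; n3: a→n3, b→n3.
Exploring the product automaton M × N from the start pair (m0, n0), following both machines on each input symbol, reaches 8 state pairs: (m0, n0), (m1, n0), (m2, n1), (m3, n0), (m4, n1), (m2, n2), (m2, n0), (m2, n3).
M accepts in {m1, m4} and N accepts in {n0, n1, n2}. The reachable pairs whose M-component is accepting are (m1, n0), (m4, n1); in each of them the N-component is accepting too, so the product for L(M) \ L(N) (M-component accepting, N-component rejecting) has no reachable accepting pair and the difference is empty.
Hence every string in L(M) is also in L(N).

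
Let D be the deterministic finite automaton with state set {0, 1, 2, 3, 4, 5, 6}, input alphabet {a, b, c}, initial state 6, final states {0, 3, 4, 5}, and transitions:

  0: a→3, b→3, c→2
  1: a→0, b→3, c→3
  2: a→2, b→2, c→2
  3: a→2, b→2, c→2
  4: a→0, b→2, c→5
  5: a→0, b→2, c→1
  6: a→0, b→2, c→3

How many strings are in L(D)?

The useful subgraph on states {0, 3, 6} is acyclic, so L(D) is finite; the longest accepting path visits 3 useful states, giving maximum string length 2.
Counting accepting paths from 6 by length: 2 of length 1, 2 of length 2. Total 4.

4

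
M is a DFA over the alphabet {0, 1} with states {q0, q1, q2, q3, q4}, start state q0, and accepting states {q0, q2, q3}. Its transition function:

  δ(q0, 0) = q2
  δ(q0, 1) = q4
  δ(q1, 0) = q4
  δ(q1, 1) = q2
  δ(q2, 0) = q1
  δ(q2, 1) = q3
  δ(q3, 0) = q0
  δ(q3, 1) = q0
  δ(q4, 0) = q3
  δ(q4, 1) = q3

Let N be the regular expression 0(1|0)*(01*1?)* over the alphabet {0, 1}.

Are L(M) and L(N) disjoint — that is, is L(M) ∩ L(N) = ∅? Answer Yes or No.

The string 0 is accepted by both M and N.
Hence L(M) ∩ L(N) ≠ ∅.

No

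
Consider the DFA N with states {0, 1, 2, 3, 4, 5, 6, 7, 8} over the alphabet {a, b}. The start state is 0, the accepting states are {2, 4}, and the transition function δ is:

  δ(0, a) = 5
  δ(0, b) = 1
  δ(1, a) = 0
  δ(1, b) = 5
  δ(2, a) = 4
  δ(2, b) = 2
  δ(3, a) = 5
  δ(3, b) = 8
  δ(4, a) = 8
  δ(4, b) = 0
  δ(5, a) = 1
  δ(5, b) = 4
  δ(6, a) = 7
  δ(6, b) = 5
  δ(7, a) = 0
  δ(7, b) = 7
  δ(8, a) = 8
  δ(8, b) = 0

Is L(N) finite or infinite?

State 0 is reachable from the start and can reach an accepting state, and it lies on the cycle 0 → 1 → 0.
Traversing that cycle any number of times yields accepted strings of unbounded length, so the language is infinite.

infinite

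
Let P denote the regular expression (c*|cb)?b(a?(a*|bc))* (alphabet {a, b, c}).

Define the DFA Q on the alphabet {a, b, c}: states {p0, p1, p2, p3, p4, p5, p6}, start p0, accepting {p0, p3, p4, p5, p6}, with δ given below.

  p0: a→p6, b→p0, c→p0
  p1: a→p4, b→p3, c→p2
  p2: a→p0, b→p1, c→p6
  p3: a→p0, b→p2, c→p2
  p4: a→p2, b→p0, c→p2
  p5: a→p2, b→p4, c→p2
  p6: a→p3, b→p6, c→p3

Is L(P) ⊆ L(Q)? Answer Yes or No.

Converting the expression P to a DFA (subset construction, then merging equivalent states) gives the minimal DFA with states {r0, r1, r2, r3, r4, r5, r6, r7}, start state r0, accepting states {r2, r5, r7} and transitions r0: a→r1, b→r2, c→r3; r1: a→r1, b→r1, c→r1; r2: a→r2, b→r4, c→r1; r3: a→r1, b→r5, c→r6; r4: a→r1, b→r1, c→r2; r5: a→r2, b→r7, c→r1; r6: a→r1, b→r2, c→r6; r7: a→r2, b→r4, c→r2.
Exploring the product automaton P × Q from the start pair (r0, p0), following both machines on each input symbol, reaches 17 state pairs: (r0, p0), (r1, p6), (r2, p0), (r3, p0), (r1, p3), (r2, p6), (r4, p0), (r1, p0), (r5, p0), (r6, p0), (r1, p2), (r2, p3), (r4, p6), (r7, p0), (r1, p1), (r4, p2), (r1, p4).
P accepts in {r2, r5, r7} and Q accepts in {p0, p3, p4, p5, p6}. The reachable pairs whose P-component is accepting are (r2, p0), (r2, p6), (r5, p0), (r2, p3), (r7, p0); in each of them the Q-component is accepting too, so the product for L(P) \ L(Q) (P-component accepting, Q-component rejecting) has no reachable accepting pair and the difference is empty.
Hence every string in L(P) is also in L(Q).

Yes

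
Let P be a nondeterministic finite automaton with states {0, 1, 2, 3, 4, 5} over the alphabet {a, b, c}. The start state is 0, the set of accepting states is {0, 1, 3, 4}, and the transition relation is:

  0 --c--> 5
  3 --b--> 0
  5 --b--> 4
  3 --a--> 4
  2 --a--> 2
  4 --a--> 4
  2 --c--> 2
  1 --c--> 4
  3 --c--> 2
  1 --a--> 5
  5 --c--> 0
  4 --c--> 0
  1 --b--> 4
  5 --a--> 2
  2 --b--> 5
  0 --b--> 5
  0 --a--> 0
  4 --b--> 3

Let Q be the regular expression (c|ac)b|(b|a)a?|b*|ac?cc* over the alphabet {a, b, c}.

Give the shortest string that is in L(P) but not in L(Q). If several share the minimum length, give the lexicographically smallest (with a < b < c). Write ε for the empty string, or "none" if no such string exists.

bc

The string bc is accepted by P but not by Q.
No shorter string lies in the difference, and bc is the lexicographically first length-2 string in L(P) \ L(Q).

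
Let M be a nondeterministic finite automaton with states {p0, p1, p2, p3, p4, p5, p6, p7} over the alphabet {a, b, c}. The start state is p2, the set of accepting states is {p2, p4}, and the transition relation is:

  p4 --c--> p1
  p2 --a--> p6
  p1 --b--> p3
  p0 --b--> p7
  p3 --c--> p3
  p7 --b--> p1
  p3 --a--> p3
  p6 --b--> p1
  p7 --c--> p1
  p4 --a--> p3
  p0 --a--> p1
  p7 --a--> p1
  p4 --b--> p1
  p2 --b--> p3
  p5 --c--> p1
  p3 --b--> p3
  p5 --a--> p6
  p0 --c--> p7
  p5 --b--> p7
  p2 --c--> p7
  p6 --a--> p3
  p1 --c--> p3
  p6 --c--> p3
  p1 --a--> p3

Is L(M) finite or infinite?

finite

The useful states (reachable from p2 and able to reach an accepting state) are {p2}.
Restricted to these states the transition graph has no cycle, so every accepting path has bounded length and L is finite.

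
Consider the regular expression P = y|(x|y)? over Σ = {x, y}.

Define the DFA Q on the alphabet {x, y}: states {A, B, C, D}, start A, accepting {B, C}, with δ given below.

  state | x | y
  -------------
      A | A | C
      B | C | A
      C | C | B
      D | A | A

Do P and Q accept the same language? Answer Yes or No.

The empty string ε is accepted by P but rejected by Q.
So L(P) ≠ L(Q).

No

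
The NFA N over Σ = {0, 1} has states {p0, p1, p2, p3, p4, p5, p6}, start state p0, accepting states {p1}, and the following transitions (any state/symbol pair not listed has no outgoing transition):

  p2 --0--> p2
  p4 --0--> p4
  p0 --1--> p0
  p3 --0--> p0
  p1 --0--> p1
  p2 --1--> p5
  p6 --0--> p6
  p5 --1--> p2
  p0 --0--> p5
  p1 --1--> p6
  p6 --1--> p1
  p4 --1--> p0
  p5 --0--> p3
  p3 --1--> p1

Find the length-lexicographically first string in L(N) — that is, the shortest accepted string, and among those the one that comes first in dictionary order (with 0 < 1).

A breadth-first search from p0 reaches an accepting state first via the path p0 → p5 → p3 → p1 on input 001.
No string of length < 3 is accepted (BFS exhausts all shorter strings without reaching an accepting state), and 001 is the lexicographically least accepting string of length 3.

001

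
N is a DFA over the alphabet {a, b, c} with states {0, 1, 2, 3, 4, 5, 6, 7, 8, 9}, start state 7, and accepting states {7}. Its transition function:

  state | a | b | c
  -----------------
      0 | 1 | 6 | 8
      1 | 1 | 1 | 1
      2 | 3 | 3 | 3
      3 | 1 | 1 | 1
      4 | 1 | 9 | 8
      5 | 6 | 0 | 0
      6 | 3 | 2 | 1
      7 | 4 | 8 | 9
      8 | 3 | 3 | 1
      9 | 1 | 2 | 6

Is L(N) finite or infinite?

The useful states (reachable from 7 and able to reach an accepting state) are {7}.
Restricted to these states the transition graph has no cycle, so every accepting path has bounded length and L is finite.

finite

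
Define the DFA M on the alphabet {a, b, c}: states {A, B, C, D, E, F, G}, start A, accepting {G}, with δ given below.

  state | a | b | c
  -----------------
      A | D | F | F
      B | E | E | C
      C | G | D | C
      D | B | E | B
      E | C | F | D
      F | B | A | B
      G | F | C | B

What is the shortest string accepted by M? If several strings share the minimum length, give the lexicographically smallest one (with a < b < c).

aaca

A breadth-first search from A reaches an accepting state first via the path A → D → B → C → G on input aaca.
No string of length < 4 is accepted (BFS exhausts all shorter strings without reaching an accepting state), and aaca is the lexicographically least accepting string of length 4.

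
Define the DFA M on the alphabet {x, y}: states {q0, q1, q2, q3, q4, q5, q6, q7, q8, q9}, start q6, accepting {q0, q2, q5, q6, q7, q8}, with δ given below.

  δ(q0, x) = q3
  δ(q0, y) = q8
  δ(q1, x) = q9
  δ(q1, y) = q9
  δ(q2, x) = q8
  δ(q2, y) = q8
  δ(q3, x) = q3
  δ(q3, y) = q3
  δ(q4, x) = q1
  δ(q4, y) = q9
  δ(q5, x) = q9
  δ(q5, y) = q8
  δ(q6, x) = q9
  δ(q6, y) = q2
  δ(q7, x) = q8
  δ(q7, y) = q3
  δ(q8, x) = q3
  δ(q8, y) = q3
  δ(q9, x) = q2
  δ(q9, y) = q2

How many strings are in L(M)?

The useful subgraph on states {q2, q6, q8, q9} is acyclic, so L(M) is finite; the longest accepting path visits 4 useful states, giving maximum string length 3.
Counting accepting paths from q6 by length: 1 of length 0, 1 of length 1, 4 of length 2, 4 of length 3. Total 10.

10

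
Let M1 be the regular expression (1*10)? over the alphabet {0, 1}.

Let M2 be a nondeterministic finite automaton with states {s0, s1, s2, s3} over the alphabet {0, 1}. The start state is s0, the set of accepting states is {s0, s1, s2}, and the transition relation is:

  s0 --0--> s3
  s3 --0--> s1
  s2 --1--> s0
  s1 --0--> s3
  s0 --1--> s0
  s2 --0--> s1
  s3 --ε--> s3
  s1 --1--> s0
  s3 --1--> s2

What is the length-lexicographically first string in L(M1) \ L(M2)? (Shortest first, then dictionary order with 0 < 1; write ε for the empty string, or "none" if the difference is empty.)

The string 10 is accepted by M1 but not by M2.
No shorter string lies in the difference, and 10 is the lexicographically first length-2 string in L(M1) \ L(M2).

10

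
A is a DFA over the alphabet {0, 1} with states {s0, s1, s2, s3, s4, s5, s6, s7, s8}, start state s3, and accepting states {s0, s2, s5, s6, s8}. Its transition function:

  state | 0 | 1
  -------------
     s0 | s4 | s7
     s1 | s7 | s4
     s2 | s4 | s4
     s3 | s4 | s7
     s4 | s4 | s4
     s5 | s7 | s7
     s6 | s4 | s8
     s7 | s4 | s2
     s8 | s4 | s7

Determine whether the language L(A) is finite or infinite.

The useful states (reachable from s3 and able to reach an accepting state) are {s2, s3, s7}.
Restricted to these states the transition graph has no cycle, so every accepting path has bounded length and L is finite.

finite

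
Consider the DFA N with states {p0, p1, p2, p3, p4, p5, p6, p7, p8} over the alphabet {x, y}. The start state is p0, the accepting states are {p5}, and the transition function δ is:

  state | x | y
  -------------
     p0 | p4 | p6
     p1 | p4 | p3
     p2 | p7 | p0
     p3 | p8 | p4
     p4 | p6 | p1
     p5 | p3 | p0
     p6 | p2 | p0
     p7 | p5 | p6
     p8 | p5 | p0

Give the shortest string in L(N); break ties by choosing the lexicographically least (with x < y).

yxxx

A breadth-first search from p0 reaches an accepting state first via the path p0 → p6 → p2 → p7 → p5 on input yxxx.
No string of length < 4 is accepted (BFS exhausts all shorter strings without reaching an accepting state), and yxxx is the lexicographically least accepting string of length 4.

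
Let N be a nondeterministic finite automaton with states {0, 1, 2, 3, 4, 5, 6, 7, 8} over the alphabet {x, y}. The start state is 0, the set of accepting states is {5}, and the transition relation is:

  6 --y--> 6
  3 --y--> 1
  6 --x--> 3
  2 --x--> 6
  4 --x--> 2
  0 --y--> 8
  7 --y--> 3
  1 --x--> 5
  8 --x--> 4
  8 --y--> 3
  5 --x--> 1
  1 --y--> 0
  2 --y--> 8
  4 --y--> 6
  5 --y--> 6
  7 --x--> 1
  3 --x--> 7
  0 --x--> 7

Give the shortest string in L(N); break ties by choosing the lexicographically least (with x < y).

xxx

A breadth-first search from 0 reaches an accepting state first via the path 0 → 7 → 1 → 5 on input xxx.
No string of length < 3 is accepted (BFS exhausts all shorter strings without reaching an accepting state), and xxx is the lexicographically least accepting string of length 3.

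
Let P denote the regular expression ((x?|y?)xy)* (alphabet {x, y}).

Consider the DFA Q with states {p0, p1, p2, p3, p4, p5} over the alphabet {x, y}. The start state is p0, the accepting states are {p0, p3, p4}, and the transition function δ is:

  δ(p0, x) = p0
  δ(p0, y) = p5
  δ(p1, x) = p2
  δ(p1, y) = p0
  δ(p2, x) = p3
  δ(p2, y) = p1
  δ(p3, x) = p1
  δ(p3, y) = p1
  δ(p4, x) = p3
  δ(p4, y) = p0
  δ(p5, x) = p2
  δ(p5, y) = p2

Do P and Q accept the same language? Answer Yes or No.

The string xy is accepted by P but rejected by Q.
So L(P) ≠ L(Q).

No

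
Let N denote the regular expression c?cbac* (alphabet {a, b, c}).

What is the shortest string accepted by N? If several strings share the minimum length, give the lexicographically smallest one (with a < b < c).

By inspection of the expression, no string of length less than 3 matches, and cba is the lexicographically first match of length 3.

cba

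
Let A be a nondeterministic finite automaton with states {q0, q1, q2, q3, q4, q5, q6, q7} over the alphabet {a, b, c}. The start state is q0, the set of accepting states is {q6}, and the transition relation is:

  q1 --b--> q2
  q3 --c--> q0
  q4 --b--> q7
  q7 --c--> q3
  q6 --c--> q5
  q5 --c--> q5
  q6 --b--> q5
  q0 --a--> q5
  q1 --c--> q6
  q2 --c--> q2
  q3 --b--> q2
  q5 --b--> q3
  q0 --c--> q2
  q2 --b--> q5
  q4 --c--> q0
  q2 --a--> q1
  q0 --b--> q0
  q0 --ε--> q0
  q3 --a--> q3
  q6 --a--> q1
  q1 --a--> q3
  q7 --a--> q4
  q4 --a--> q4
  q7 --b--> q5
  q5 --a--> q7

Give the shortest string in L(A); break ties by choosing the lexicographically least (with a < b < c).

cac

A breadth-first search from q0 reaches an accepting state first via the path q0 → q2 → q1 → q6 on input cac.
No string of length < 3 is accepted (BFS exhausts all shorter strings without reaching an accepting state), and cac is the lexicographically least accepting string of length 3.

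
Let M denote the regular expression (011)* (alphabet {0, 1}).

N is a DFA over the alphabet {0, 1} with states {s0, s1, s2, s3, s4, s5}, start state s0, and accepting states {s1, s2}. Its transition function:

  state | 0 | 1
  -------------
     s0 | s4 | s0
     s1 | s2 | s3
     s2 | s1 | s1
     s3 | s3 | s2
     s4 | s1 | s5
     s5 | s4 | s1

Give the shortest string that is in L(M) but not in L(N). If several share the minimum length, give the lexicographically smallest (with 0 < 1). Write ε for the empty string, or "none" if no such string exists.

ε

The empty string ε is accepted by M but not by N.
Since ε is the unique shortest string, it is the required witness.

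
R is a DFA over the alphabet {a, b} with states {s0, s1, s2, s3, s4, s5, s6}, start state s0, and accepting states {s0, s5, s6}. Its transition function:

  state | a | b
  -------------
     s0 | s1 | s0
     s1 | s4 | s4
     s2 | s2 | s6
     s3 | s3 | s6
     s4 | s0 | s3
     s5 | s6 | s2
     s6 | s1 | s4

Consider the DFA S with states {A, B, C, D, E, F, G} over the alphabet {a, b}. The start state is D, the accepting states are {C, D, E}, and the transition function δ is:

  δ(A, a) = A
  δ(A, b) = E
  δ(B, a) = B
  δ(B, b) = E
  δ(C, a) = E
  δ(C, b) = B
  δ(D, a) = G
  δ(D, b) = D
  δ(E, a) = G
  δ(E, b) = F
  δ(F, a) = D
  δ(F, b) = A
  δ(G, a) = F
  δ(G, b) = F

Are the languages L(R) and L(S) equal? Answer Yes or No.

Exploring the product automaton R × S from the start pair (s0, D), following both machines on each input symbol, reaches 5 state pairs: (s0, D), (s1, G), (s4, F), (s3, A), (s6, E).
R accepts in {s0, s5, s6} and S accepts in {C, D, E}. In every reachable pair the two components are either both accepting — (s0, D), (s6, E) — or both non-accepting, so no string is accepted by exactly one of the machines: L(R) \ L(S) and L(S) \ L(R) are both empty.
Hence every string is accepted by R iff it is accepted by S, and the two languages coincide.

Yes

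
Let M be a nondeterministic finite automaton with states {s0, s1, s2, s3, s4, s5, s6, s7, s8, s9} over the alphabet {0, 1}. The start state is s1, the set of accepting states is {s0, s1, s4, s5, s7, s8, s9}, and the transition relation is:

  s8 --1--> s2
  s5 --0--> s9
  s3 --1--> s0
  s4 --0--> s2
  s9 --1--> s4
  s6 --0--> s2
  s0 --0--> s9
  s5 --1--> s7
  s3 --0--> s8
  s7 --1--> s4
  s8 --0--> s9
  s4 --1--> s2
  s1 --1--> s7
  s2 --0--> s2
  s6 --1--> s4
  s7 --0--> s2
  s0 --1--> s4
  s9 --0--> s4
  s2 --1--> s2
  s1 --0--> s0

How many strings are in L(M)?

8

The useful subgraph on states {s0, s1, s4, s7, s9} is acyclic, so L(M) is finite; the longest accepting path visits 4 useful states, giving maximum string length 3.
Counting accepting paths from s1 by length: 1 of length 0, 2 of length 1, 3 of length 2, 2 of length 3. Total 8.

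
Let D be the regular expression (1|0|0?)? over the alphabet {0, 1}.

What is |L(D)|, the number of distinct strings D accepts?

3

The expression has no Kleene star, so L(D) is finite. Expanding the alternatives gives {ε, 0, 1}.
That is 1 of length 0, 2 of length 1: 3 strings in all.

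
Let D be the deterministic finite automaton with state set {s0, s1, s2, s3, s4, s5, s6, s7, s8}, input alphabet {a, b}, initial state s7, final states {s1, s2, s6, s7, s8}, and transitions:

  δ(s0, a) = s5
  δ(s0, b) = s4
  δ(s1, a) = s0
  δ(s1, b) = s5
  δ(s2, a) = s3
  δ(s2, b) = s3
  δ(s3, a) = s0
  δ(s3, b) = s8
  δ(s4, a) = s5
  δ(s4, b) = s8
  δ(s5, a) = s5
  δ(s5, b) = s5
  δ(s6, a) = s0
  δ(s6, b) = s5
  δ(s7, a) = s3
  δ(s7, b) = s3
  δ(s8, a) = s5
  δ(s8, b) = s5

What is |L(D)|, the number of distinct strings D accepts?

The useful subgraph on states {s0, s3, s4, s7, s8} is acyclic, so L(D) is finite; the longest accepting path visits 5 useful states, giving maximum string length 4.
Counting accepting paths from s7 by length: 1 of length 0, 2 of length 2, 2 of length 4. Total 5.

5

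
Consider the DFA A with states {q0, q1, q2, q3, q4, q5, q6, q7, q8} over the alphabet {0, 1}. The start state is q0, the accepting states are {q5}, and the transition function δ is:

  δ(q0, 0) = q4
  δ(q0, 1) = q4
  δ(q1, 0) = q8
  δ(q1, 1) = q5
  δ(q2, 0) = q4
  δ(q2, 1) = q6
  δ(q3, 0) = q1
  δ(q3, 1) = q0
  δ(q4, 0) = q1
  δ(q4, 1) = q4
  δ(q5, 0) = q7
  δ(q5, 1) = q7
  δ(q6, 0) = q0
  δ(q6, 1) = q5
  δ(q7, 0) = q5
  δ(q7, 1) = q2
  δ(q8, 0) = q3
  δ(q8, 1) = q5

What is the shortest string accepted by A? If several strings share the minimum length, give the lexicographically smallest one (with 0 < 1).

A breadth-first search from q0 reaches an accepting state first via the path q0 → q4 → q1 → q5 on input 001.
No string of length < 3 is accepted (BFS exhausts all shorter strings without reaching an accepting state), and 001 is the lexicographically least accepting string of length 3.

001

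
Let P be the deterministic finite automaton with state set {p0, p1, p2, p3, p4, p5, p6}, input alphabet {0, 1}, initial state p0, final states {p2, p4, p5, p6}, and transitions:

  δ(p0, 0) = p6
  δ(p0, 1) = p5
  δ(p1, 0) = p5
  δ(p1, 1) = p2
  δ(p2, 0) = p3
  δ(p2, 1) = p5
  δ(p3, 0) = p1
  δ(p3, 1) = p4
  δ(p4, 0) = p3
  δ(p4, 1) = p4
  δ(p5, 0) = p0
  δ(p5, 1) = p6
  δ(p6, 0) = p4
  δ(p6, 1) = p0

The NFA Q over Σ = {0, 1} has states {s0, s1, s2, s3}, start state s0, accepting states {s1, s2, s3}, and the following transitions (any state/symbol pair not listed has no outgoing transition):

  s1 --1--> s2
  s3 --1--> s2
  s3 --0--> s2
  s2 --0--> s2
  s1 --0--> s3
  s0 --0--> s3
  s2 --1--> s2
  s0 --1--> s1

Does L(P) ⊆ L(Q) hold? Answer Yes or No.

Yes

Exploring the product automaton P × Q from the start pair (p0, s0), following both machines on each input symbol, reaches 11 state pairs: (p0, s0), (p6, s3), (p5, s1), (p4, s2), (p0, s2), (p0, s3), (p6, s2), (p3, s2), (p5, s2), (p1, s2), (p2, s2).
P accepts in {p2, p4, p5, p6} and Q accepts in {s1, s2, s3}. The reachable pairs whose P-component is accepting are (p6, s3), (p5, s1), (p4, s2), (p6, s2), (p5, s2), (p2, s2); in each of them the Q-component is accepting too, so the product for L(P) \ L(Q) (P-component accepting, Q-component rejecting) has no reachable accepting pair and the difference is empty.
Hence every string in L(P) is also in L(Q).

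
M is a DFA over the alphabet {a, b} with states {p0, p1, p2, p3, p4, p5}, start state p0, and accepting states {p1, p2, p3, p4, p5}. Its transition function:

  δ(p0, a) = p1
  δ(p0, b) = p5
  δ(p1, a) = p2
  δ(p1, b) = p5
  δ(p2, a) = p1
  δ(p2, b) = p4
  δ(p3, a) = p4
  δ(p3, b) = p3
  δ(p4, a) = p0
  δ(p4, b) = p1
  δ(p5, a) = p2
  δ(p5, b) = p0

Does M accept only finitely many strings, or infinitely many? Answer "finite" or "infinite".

infinite

State p1 is reachable from the start and can reach an accepting state, and it lies on the cycle p1 → p2 → p1.
Traversing that cycle any number of times yields accepted strings of unbounded length, so the language is infinite.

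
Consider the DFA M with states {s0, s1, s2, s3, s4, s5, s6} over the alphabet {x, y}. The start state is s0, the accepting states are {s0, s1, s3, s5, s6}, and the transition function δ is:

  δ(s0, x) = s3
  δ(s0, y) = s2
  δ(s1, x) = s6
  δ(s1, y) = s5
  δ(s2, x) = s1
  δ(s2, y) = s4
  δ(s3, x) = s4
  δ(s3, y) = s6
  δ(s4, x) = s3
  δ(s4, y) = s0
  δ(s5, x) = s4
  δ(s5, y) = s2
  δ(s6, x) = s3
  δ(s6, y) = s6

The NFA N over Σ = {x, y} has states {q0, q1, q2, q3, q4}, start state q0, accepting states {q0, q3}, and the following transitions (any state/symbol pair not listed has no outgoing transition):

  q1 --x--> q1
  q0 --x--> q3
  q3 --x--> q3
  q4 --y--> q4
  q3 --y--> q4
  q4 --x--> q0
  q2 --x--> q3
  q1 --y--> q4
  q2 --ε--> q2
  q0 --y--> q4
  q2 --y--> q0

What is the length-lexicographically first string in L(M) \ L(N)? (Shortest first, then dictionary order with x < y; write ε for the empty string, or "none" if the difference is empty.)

The string xy is accepted by M but not by N.
No shorter string lies in the difference, and xy is the lexicographically first length-2 string in L(M) \ L(N).

xy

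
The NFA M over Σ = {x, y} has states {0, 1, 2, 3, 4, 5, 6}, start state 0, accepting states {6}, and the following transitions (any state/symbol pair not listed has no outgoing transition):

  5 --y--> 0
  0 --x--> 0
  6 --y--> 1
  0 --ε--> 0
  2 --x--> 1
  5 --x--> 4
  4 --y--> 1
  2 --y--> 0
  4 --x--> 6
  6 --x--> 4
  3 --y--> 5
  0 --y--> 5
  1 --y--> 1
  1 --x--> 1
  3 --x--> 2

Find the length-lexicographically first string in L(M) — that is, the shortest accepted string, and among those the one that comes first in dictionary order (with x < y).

A breadth-first search from 0 reaches an accepting state first via the path 0 → 5 → 4 → 6 on input yxx.
No string of length < 3 is accepted (BFS exhausts all shorter strings without reaching an accepting state), and yxx is the lexicographically least accepting string of length 3.

yxx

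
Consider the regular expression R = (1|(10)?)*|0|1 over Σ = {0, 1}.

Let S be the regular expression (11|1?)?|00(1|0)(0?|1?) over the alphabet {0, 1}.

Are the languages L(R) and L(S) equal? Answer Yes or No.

The string 0 is accepted by R but rejected by S.
So L(R) ≠ L(S).

No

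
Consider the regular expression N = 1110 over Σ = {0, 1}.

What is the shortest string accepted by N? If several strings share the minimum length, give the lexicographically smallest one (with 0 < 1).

1110

By inspection of the expression, no string of length less than 4 matches, and 1110 is the lexicographically first match of length 4.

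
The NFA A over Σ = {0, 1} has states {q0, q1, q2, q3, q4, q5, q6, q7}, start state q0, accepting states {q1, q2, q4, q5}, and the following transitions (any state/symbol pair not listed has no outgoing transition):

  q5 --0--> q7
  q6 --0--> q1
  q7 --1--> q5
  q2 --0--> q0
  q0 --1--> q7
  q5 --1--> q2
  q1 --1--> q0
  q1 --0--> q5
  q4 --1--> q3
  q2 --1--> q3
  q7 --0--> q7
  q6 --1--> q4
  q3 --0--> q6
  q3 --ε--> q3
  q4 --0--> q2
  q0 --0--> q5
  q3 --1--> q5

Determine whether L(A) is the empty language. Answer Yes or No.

No

The string 0 is accepted: the run q0 → q5 ends in the accepting state q5.
Since at least one string is accepted, L(A) is not empty.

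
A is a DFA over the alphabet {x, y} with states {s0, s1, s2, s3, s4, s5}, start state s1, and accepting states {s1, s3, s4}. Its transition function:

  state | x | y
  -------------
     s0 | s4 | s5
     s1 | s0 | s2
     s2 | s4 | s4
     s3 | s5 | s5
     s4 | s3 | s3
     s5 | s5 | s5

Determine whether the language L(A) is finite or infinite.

finite

The useful states (reachable from s1 and able to reach an accepting state) are {s0, s1, s2, s3, s4}.
Restricted to these states the transition graph has no cycle, so every accepting path has bounded length and L is finite.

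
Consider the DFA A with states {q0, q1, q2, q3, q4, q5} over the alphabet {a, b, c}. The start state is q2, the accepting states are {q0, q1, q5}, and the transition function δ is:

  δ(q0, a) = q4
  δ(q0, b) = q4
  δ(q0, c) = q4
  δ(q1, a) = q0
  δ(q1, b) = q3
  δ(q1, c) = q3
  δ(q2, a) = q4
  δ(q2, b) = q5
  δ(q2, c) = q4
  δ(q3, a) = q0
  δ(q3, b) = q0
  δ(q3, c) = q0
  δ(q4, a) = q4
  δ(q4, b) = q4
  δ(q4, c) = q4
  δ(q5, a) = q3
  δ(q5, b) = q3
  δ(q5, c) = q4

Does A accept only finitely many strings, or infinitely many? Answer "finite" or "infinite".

The useful states (reachable from q2 and able to reach an accepting state) are {q0, q2, q3, q5}.
Restricted to these states the transition graph has no cycle, so every accepting path has bounded length and L is finite.

finite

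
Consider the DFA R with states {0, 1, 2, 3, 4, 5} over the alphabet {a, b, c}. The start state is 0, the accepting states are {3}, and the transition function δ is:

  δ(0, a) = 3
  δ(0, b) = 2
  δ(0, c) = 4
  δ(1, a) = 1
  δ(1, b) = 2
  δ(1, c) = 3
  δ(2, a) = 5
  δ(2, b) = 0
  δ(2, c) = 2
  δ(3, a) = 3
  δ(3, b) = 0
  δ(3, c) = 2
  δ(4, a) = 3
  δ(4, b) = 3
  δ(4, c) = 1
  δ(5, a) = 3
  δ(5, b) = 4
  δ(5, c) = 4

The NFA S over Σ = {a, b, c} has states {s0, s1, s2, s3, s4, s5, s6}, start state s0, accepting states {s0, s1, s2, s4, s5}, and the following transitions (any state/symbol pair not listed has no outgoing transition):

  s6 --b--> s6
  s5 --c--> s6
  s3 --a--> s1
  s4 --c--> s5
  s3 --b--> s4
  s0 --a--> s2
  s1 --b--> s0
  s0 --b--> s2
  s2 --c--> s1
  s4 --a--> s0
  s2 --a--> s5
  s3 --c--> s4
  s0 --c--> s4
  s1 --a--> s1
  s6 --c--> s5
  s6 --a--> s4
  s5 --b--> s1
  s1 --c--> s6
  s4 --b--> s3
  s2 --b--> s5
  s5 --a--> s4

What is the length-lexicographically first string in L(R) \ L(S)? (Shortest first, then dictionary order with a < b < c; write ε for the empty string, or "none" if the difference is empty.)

cb

The string cb is accepted by R but not by S.
No shorter string lies in the difference, and cb is the lexicographically first length-2 string in L(R) \ L(S).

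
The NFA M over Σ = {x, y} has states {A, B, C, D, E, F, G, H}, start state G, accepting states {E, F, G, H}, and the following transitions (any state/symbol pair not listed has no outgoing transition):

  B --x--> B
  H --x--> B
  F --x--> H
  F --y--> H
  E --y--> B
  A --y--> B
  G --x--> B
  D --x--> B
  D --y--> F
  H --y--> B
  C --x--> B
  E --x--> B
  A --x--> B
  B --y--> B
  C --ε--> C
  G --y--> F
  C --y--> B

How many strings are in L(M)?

The useful subgraph on states {F, G, H} is acyclic, so L(M) is finite; the longest accepting path visits 3 useful states, giving maximum string length 2.
Counting accepting paths from G by length: 1 of length 0, 1 of length 1, 2 of length 2. Total 4.

4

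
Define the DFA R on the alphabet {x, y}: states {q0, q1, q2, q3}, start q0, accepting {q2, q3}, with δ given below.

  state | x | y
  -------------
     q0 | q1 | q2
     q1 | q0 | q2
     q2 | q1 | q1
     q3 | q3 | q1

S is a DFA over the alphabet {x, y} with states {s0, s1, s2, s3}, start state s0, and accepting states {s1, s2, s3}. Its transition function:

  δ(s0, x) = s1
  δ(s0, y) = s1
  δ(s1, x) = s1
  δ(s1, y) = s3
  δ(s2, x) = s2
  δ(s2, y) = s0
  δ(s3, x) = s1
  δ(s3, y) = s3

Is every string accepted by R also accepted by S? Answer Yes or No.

Exploring the product automaton R × S from the start pair (q0, s0), following both machines on each input symbol, reaches 6 state pairs: (q0, s0), (q1, s1), (q2, s1), (q0, s1), (q2, s3), (q1, s3).
R accepts in {q2, q3} and S accepts in {s1, s2, s3}. The reachable pairs whose R-component is accepting are (q2, s1), (q2, s3); in each of them the S-component is accepting too, so the product for L(R) \ L(S) (R-component accepting, S-component rejecting) has no reachable accepting pair and the difference is empty.
Hence every string in L(R) is also in L(S).

Yes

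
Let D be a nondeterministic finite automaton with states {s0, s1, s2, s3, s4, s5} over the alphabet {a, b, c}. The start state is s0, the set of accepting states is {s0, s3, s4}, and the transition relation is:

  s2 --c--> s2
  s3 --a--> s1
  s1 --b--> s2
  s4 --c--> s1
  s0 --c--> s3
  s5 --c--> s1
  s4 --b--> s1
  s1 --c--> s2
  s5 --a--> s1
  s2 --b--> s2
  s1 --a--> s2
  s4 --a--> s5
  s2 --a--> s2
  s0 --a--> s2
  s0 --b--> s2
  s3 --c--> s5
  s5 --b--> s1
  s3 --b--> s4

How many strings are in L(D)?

The useful subgraph on states {s0, s3, s4} is acyclic, so L(D) is finite; the longest accepting path visits 3 useful states, giving maximum string length 2.
Counting accepting paths from s0 by length: 1 of length 0, 1 of length 1, 1 of length 2. Total 3.

3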